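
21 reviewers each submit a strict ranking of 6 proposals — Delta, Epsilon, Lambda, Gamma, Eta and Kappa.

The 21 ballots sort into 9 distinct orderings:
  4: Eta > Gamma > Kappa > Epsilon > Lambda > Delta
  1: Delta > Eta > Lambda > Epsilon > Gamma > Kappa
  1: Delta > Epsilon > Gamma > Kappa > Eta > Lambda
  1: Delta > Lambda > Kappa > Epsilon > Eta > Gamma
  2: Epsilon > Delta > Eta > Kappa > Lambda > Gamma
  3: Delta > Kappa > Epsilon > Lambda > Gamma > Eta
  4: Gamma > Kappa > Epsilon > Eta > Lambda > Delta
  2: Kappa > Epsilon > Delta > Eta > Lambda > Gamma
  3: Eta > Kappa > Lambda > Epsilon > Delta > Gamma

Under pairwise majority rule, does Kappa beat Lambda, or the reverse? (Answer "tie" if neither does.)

Ballots ranking Kappa above Lambda: 4 + 1 + 2 + 3 + 4 + 2 + 3 = 19.
Ballots ranking Lambda above Kappa: 21 − 19 = 2.
Kappa wins the head-to-head 19–2.

Kappa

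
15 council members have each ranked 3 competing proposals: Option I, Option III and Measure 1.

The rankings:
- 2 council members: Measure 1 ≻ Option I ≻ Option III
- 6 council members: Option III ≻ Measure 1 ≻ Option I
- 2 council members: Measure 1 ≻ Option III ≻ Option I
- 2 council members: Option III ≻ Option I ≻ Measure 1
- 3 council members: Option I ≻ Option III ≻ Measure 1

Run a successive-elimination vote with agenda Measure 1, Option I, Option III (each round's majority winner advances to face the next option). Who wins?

Round 1: Measure 1 vs Option I — 10–5, Measure 1 advances.
Round 2: Measure 1 vs Option III — 4–11, Option III advances.
Option III survives the agenda.

Option III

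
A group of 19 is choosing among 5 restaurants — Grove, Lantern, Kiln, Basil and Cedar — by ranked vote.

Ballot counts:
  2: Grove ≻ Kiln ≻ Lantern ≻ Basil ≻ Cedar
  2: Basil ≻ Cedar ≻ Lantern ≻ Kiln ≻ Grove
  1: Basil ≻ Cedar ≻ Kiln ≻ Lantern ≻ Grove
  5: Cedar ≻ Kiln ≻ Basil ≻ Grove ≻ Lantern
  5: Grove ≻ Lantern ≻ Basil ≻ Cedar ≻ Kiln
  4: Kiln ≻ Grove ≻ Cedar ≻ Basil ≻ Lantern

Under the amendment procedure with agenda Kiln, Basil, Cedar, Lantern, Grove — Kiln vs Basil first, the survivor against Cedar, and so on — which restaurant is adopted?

Grove

Round 1: Kiln vs Basil — 11–8, Kiln advances.
Round 2: Kiln vs Cedar — 6–13, Cedar advances.
Round 3: Cedar vs Lantern — 12–7, Cedar advances.
Round 4: Cedar vs Grove — 8–11, Grove advances.
The agenda winner is Grove.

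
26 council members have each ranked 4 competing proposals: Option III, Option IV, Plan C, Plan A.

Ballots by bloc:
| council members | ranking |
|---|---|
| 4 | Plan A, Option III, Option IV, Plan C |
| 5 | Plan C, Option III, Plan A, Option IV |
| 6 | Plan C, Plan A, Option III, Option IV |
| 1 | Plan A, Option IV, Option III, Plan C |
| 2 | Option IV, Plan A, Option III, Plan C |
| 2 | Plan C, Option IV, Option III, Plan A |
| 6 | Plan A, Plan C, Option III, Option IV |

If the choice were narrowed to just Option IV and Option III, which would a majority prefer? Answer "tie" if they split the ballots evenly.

Option III

Ballots ranking Option IV above Option III: 1 + 2 + 2 = 5.
Ballots ranking Option III above Option IV: 26 − 5 = 21.
Option III wins the head-to-head 21–5.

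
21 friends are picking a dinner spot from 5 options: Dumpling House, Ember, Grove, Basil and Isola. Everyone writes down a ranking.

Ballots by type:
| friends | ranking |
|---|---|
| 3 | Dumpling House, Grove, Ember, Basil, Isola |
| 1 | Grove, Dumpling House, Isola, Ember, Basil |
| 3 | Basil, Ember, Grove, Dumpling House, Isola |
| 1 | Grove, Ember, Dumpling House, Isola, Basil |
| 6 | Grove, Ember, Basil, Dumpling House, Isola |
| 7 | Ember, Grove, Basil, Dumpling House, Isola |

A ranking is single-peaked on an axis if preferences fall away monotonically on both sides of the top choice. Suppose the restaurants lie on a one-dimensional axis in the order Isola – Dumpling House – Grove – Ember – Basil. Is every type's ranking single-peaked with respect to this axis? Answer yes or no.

Axis positions: Isola=1, Dumpling House=2, Grove=3, Ember=4, Basil=5.
Type 1 (peak Dumpling House at position 2): ranking walks positions 2-3-4-5-1, expanding outward from the peak — single-peaked.
Type 2 (peak Grove at position 3): ranking walks positions 3-2-1-4-5, expanding outward from the peak — single-peaked.
Type 3 (peak Basil at position 5): ranking walks positions 5-4-3-2-1, expanding outward from the peak — single-peaked.
Type 4 (peak Grove at position 3): ranking walks positions 3-4-2-1-5, expanding outward from the peak — single-peaked.
Type 5 (peak Grove at position 3): ranking walks positions 3-4-5-2-1, expanding outward from the peak — single-peaked.
Type 6 (peak Ember at position 4): ranking walks positions 4-3-5-2-1, expanding outward from the peak — single-peaked.
Every ranking is single-peaked on this axis.

yes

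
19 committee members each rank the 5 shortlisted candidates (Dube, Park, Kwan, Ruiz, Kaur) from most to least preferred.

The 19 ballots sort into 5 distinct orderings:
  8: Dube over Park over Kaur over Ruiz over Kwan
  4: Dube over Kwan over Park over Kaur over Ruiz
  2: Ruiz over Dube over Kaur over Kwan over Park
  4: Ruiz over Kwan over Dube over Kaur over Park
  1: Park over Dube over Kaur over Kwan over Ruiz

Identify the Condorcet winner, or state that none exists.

Dube

Head-to-head results (19 committee members):
Dube vs Park: Dube is ranked higher on 8+4+2+4 = 18 ballots, Park on 1. Dube wins 18–1.
Dube vs Kwan: Dube preferred on 8+4+2+1 = 15 ballots; Dube wins 15–4.
Dube vs Ruiz: 8+4+1 = 13 for Dube, 6 for Ruiz — Dube by 13–6.
Dube vs Kaur: Dube is ranked higher on 8+4+2+4+1 = 19 ballots, Kaur on 0. Dube wins 19–0.
Park vs Kwan: 8+1 = 9 for Park, 10 for Kwan — Kwan by 10–9.
Park vs Ruiz: 13 to 6, Park.
Park vs Kaur: Park is ranked higher on 8+4+1 = 13 ballots, Kaur on 6. Park wins 13–6.
Kwan vs Ruiz: Kwan is ranked higher on 4+1 = 5 ballots, Ruiz on 14. Ruiz wins 14–5.
Kwan vs Kaur: 8 to 11, Kaur.
Ruiz vs Kaur: 6 to 13, Kaur.
Dube wins every pairwise contest, so Dube is the Condorcet winner.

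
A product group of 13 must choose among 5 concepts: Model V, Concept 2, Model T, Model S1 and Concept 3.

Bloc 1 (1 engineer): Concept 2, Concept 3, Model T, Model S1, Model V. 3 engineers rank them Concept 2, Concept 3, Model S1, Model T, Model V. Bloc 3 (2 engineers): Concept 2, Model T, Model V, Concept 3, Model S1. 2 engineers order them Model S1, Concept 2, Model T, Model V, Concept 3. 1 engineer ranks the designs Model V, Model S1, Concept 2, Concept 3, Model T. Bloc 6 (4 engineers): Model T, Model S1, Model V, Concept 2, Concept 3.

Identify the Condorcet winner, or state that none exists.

Check each pair by majority over 13 ballots:
Model V vs Concept 2: Concept 2, 8–5.
Model V–Model T: Model T 12–1.
Model V vs Model S1: Model S1 wins 10–3.
Model V vs Concept 3: Model V, 9–4.
Concept 2 vs Model T: Concept 2 wins 9–4.
Concept 2–Model S1: Model S1 7–6.
Concept 2 vs Concept 3: Concept 2, 13–0.
Model T–Model S1: Model T 7–6.
Model T vs Concept 3: Model T wins 8–5.
Model S1 vs Concept 3: Model S1, 7–6.
Every design loses at least once (Model V loses to Concept 2; Concept 2 loses to Model S1; Model T loses to Concept 2; Model S1 loses to Model T; Concept 3 loses to Model V). The majority relation contains the cycle Concept 2 > Model T > Model S1 > Concept 2, so there is no Condorcet winner.

none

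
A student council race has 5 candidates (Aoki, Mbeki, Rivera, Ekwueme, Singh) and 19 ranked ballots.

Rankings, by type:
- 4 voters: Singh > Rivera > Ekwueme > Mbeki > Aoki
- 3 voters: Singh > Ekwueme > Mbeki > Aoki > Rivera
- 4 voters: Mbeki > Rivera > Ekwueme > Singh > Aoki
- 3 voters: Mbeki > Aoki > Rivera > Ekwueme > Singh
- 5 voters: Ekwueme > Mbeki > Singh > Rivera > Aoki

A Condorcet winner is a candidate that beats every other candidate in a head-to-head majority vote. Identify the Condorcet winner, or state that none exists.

Pairwise majorities:
Aoki–Mbeki: Mbeki 19–0.
Aoki vs Rivera: Rivera wins 13–6.
Aoki vs Ekwueme: Ekwueme wins 16–3.
Aoki–Singh: Singh 16–3.
Mbeki vs Rivera: Mbeki wins 15–4.
Mbeki vs Ekwueme: Ekwueme wins 12–7.
Mbeki vs Singh: Mbeki wins 12–7.
Rivera–Ekwueme: Rivera 11–8.
Rivera vs Singh: Singh wins 12–7.
Ekwueme vs Singh: Ekwueme, 12–7.
Every candidate loses at least once (Aoki loses to Mbeki; Mbeki loses to Ekwueme; Rivera loses to Mbeki; Ekwueme loses to Rivera; Singh loses to Mbeki). The majority relation contains the cycle Mbeki → Rivera → Ekwueme → Mbeki, so there is no Condorcet winner.

none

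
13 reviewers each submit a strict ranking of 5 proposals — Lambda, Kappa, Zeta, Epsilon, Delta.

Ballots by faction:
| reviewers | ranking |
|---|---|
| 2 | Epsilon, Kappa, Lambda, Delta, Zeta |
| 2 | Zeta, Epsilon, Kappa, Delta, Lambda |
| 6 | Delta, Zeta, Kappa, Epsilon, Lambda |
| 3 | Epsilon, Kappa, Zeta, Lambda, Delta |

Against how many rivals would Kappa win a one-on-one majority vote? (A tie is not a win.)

Kappa against each rival (13 reviewers):
Kappa vs Lambda: Kappa is ranked higher on 2+2+6+3 = 13 ballots, Lambda on 0. Kappa wins 13–0.
Kappa vs Zeta: Kappa is ranked higher on 2+3 = 5 ballots, Zeta on 8. Zeta wins 8–5.
Kappa vs Epsilon: Epsilon wins 7–6.
Kappa vs Delta: 2+2+3 = 7 for Kappa, 6 for Delta — Kappa by 7–6.
Kappa beats Lambda, Delta; loses to Zeta, Epsilon — 2 pairwise wins.

2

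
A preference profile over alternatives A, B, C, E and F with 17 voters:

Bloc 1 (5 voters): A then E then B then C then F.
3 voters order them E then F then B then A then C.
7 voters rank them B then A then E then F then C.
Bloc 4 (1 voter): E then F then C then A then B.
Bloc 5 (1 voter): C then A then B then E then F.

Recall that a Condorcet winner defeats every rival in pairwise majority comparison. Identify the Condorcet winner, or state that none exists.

Head-to-head results (17 voters):
A vs B: B, 10–7.
A–C: A 15–2.
A vs E: A wins 13–4.
A vs F: A, 13–4.
B–C: B 15–2.
B vs E: E, 9–8.
B vs F: B, 13–4.
C vs E: E, 16–1.
C vs F: F, 11–6.
E vs F: E, 17–0.
No alternative is unbeaten: A loses to B; B loses to E; C loses to A; E loses to A; F loses to A. In particular A > E > B > A is a majority cycle — no Condorcet winner exists.

none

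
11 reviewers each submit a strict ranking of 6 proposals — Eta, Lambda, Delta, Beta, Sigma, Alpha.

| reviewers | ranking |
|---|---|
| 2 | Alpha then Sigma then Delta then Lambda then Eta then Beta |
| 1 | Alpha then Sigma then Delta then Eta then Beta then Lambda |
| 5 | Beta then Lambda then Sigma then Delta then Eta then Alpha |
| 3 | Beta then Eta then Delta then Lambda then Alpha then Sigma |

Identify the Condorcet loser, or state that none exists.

none

Head-to-head results (11 reviewers):
Eta vs Lambda: 1+3 = 4 for Eta, 7 for Lambda — Lambda by 7–4.
Eta vs Delta: Eta preferred on 3 ballots; Delta wins 8–3.
Eta–Beta: Beta 8–3.
Eta–Sigma: Sigma 8–3.
Eta vs Alpha: Eta is ranked higher on 5+3 = 8 ballots, Alpha on 3. Eta wins 8–3.
Lambda vs Delta: 5 to 6, Delta.
Lambda vs Beta: 2 to 9, Beta.
Lambda vs Sigma: Lambda wins 8–3.
Lambda–Alpha: Lambda 8–3.
Delta vs Beta: 3 to 8, Beta.
Delta vs Sigma: Sigma wins 8–3.
Delta vs Alpha: Delta is ranked higher on 5+3 = 8 ballots, Alpha on 3. Delta wins 8–3.
Beta vs Sigma: Beta wins 8–3.
Beta vs Alpha: Beta wins 8–3.
Sigma vs Alpha: Sigma preferred on 5 ballots; Alpha wins 6–5.
Every project wins at least one matchup (Eta beats Alpha; Lambda beats Eta; Delta beats Eta; Beta beats Eta; Sigma beats Eta; Alpha beats Sigma), so there is no Condorcet loser.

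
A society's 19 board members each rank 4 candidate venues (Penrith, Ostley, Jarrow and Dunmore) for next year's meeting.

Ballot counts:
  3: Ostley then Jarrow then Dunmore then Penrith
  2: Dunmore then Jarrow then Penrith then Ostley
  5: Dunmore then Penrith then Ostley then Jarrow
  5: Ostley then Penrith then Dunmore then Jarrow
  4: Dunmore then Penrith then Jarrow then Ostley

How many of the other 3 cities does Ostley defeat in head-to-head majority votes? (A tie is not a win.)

1

Ostley against each rival (19 organisers):
Ostley–Penrith: Penrith 11–8.
Ostley vs Jarrow: Ostley preferred on 3+5+5 = 13 ballots; Ostley wins 13–6.
Ostley–Dunmore: Dunmore 11–8.
Ostley beats Jarrow; loses to Penrith, Dunmore — 1 pairwise win.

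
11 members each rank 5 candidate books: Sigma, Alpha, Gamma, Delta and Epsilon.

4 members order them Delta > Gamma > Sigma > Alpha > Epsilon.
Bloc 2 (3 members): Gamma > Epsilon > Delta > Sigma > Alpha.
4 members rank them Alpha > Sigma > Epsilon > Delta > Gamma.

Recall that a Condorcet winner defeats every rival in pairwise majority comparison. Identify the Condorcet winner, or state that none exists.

none

Head-to-head results (11 members):
Sigma–Alpha: Sigma 7–4.
Sigma–Gamma: Gamma 7–4.
Sigma vs Delta: Delta, 7–4.
Sigma vs Epsilon: Sigma, 8–3.
Alpha vs Gamma: Gamma, 7–4.
Alpha vs Delta: Delta, 7–4.
Alpha–Epsilon: Alpha 8–3.
Gamma–Delta: Delta 8–3.
Gamma–Epsilon: Gamma 7–4.
Delta vs Epsilon: Epsilon wins 7–4.
No book is unbeaten: Sigma loses to Gamma; Alpha loses to Sigma; Gamma loses to Delta; Delta loses to Epsilon; Epsilon loses to Sigma. In particular Sigma > Epsilon > Delta > Sigma is a majority cycle — no Condorcet winner exists.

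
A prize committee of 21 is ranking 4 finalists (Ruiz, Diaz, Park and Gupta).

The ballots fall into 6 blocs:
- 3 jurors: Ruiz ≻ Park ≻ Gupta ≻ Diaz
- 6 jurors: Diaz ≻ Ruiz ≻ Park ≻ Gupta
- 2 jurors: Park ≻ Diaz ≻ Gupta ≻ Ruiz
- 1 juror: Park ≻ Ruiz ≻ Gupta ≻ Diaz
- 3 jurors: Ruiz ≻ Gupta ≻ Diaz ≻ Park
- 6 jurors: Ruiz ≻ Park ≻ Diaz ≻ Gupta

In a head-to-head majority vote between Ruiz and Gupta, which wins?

Ballots ranking Ruiz above Gupta: 3 + 6 + 1 + 3 + 6 = 19.
Ballots ranking Gupta above Ruiz: 21 − 19 = 2.
Ruiz wins the head-to-head 19–2.

Ruiz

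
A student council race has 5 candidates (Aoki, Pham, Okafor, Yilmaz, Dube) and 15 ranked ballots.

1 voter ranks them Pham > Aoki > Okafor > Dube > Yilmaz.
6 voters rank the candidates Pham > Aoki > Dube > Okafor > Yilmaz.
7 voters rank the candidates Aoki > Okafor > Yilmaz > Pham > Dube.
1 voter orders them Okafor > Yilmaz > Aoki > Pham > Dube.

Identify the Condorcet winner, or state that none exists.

Head-to-head results (15 voters):
Aoki vs Pham: Aoki wins 8–7.
Aoki–Okafor: Aoki 14–1.
Aoki vs Yilmaz: Aoki, 14–1.
Aoki vs Dube: Aoki, 15–0.
Pham vs Okafor: Okafor, 8–7.
Pham–Yilmaz: Yilmaz 8–7.
Pham vs Dube: Pham, 15–0.
Okafor vs Yilmaz: Okafor, 15–0.
Okafor vs Dube: Okafor, 9–6.
Yilmaz vs Dube: Yilmaz, 8–7.
Aoki beats each of Pham, Okafor, Yilmaz, Dube — Aoki is the Condorcet winner.

Aoki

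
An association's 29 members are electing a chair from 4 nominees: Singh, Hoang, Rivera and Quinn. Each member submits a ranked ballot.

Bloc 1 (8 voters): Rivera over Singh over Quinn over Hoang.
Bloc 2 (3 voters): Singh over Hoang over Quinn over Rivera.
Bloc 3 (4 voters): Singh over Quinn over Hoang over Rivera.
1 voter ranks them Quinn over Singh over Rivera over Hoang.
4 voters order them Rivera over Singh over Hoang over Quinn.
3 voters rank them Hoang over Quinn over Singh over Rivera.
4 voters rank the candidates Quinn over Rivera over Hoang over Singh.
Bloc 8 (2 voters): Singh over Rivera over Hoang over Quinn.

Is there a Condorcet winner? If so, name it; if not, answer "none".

none

Check each pair by majority over 29 ballots:
Singh–Hoang: Singh 22–7.
Singh vs Rivera: Singh is ranked higher on 3+4+1+3+2 = 13 ballots, Rivera on 16. Rivera wins 16–13.
Singh vs Quinn: Singh wins 21–8.
Hoang–Rivera: Rivera 19–10.
Hoang vs Quinn: 12 to 17, Quinn.
Rivera vs Quinn: Quinn, 15–14.
No candidate is unbeaten: Singh loses to Rivera; Hoang loses to Singh; Rivera loses to Quinn; Quinn loses to Singh. In particular Singh beats Quinn beats Rivera beats Singh is a majority cycle — no Condorcet winner exists.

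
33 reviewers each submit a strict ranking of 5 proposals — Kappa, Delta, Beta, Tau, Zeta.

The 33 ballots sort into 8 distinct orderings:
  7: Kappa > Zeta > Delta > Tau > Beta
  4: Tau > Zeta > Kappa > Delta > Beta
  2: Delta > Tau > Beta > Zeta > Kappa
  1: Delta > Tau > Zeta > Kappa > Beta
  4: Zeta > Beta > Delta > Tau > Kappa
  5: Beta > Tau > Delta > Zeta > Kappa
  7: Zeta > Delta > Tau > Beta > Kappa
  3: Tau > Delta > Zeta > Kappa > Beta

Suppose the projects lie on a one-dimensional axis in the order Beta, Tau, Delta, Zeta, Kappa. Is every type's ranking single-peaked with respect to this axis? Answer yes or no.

no

Axis positions: Beta=1, Tau=2, Delta=3, Zeta=4, Kappa=5.
Type 1 (peak Kappa at position 5): ranking walks positions 5-4-3-2-1, expanding outward from the peak — single-peaked.
Type 2: ranking walks positions 2-4-5-3-1; Zeta is ranked above Delta even though Delta lies between Zeta and the peak Tau on the axis — preferences dip and rise again. Not single-peaked.
Type 3 (peak Delta at position 3): ranking walks positions 3-2-1-4-5, expanding outward from the peak — single-peaked.
Type 4 (peak Delta at position 3): ranking walks positions 3-2-4-5-1, expanding outward from the peak — single-peaked.
Type 5: ranking walks positions 4-1-3-2-5; Beta is ranked above Delta even though Delta lies between Beta and the peak Zeta on the axis — preferences dip and rise again. Not single-peaked.
Type 6 (peak Beta at position 1): ranking walks positions 1-2-3-4-5, expanding outward from the peak — single-peaked.
Type 7 (peak Zeta at position 4): ranking walks positions 4-3-2-1-5, expanding outward from the peak — single-peaked.
Type 8 (peak Tau at position 2): ranking walks positions 2-3-4-5-1, expanding outward from the peak — single-peaked.
Type 2 violates single-peakedness, so the profile is not single-peaked on this axis.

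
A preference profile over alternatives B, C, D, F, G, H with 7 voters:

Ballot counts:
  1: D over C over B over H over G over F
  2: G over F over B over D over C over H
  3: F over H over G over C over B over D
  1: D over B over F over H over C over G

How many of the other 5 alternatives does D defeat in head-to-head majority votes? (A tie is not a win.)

2

D against each rival (7 voters):
D vs B: D preferred on 1+1 = 2 ballots; B wins 5–2.
D vs C: 1+2+1 = 4 for D, 3 for C — D by 4–3.
D vs F: F wins 5–2.
D vs G: D is ranked higher on 1+1 = 2 ballots, G on 5. G wins 5–2.
D vs H: D, 4–3.
D beats C, H; loses to B, F, G — 2 pairwise wins.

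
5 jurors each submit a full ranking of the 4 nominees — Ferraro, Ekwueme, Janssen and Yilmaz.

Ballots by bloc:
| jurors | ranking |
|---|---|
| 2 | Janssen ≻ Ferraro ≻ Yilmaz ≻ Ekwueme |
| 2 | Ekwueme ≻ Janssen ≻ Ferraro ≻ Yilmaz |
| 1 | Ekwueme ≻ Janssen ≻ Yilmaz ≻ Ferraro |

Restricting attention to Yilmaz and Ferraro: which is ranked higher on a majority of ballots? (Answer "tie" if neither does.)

Ballots ranking Yilmaz above Ferraro: 1.
Ballots ranking Ferraro above Yilmaz: 5 − 1 = 4.
Ferraro wins the head-to-head 4–1.

Ferraro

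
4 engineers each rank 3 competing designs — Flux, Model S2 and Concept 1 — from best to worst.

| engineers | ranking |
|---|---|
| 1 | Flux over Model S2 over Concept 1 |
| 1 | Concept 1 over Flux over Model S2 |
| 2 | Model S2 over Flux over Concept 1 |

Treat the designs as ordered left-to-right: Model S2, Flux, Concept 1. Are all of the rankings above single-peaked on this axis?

Axis positions: Model S2=1, Flux=2, Concept 1=3.
Group 1 (peak Flux at position 2): ranking walks positions 2-1-3, expanding outward from the peak — single-peaked.
Group 2 (peak Concept 1 at position 3): ranking walks positions 3-2-1, expanding outward from the peak — single-peaked.
Group 3 (peak Model S2 at position 1): ranking walks positions 1-2-3, expanding outward from the peak — single-peaked.
Every ranking is single-peaked on this axis.

yes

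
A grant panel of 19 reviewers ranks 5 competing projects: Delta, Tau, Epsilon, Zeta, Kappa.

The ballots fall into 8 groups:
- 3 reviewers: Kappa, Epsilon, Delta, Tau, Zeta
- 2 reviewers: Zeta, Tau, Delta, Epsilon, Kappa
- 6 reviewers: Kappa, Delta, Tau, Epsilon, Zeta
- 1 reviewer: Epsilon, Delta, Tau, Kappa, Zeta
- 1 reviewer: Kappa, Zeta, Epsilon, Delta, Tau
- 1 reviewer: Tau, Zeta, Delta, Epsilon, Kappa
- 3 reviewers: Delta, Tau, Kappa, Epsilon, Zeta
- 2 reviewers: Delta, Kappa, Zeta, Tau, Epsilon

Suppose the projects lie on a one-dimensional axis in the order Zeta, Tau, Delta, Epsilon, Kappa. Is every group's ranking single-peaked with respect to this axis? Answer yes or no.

Axis positions: Zeta=1, Tau=2, Delta=3, Epsilon=4, Kappa=5.
Group 1 (peak Kappa at position 5): ranking walks positions 5-4-3-2-1, expanding outward from the peak — single-peaked.
Group 2 (peak Zeta at position 1): ranking walks positions 1-2-3-4-5, expanding outward from the peak — single-peaked.
Group 3: ranking walks positions 5-3-2-4-1; Delta is ranked above Epsilon even though Epsilon lies between Delta and the peak Kappa on the axis — preferences dip and rise again. Not single-peaked.
Group 4 (peak Epsilon at position 4): ranking walks positions 4-3-2-5-1, expanding outward from the peak — single-peaked.
Group 5: ranking walks positions 5-1-4-3-2; Zeta is ranked above Epsilon even though Epsilon lies between Zeta and the peak Kappa on the axis — preferences dip and rise again. Not single-peaked.
Group 6 (peak Tau at position 2): ranking walks positions 2-1-3-4-5, expanding outward from the peak — single-peaked.
Group 7: ranking walks positions 3-2-5-4-1; Kappa is ranked above Epsilon even though Epsilon lies between Kappa and the peak Delta on the axis — preferences dip and rise again. Not single-peaked.
Group 8: ranking walks positions 3-5-1-2-4; Kappa is ranked above Epsilon even though Epsilon lies between Kappa and the peak Delta on the axis — preferences dip and rise again. Not single-peaked.
Group 3 violates single-peakedness, so the profile is not single-peaked on this axis.

no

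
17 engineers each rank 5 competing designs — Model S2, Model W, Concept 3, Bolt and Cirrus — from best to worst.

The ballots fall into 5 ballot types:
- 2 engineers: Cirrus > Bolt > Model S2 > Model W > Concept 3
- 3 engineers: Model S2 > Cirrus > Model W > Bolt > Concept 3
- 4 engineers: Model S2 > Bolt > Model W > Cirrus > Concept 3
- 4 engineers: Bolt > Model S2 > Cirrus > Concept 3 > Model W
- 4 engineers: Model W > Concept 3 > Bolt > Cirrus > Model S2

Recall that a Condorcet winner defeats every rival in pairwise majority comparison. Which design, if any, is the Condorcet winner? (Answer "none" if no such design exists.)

Bolt

Head-to-head results (17 engineers):
Model S2 vs Model W: Model S2 is ranked higher on 2+3+4+4 = 13 ballots, Model W on 4. Model S2 wins 13–4.
Model S2 vs Concept 3: Model S2 preferred on 2+3+4+4 = 13 ballots; Model S2 wins 13–4.
Model S2 vs Bolt: Bolt, 10–7.
Model S2 vs Cirrus: 3+4+4 = 11 for Model S2, 6 for Cirrus — Model S2 by 11–6.
Model W vs Concept 3: Model W wins 13–4.
Model W vs Bolt: Model W preferred on 3+4 = 7 ballots; Bolt wins 10–7.
Model W vs Cirrus: 8 to 9, Cirrus.
Concept 3 vs Bolt: Concept 3 is ranked higher on 4 ballots, Bolt on 13. Bolt wins 13–4.
Concept 3–Cirrus: Cirrus 13–4.
Bolt vs Cirrus: Bolt preferred on 4+4+4 = 12 ballots; Bolt wins 12–5.
Bolt beats each of Model S2, Model W, Concept 3, Cirrus — Bolt is the Condorcet winner.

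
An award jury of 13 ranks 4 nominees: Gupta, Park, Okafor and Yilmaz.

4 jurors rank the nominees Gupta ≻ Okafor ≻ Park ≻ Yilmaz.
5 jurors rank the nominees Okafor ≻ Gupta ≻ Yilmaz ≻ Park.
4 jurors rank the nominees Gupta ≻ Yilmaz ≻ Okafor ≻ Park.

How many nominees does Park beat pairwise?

Park against each rival (13 jurors):
Park–Gupta: Gupta 13–0.
Park vs Okafor: 0 for Park, 13 for Okafor — Okafor by 13–0.
Park vs Yilmaz: 4 to 9, Yilmaz.
Park beats no one; loses to Gupta, Okafor, Yilmaz — 0 pairwise wins.

0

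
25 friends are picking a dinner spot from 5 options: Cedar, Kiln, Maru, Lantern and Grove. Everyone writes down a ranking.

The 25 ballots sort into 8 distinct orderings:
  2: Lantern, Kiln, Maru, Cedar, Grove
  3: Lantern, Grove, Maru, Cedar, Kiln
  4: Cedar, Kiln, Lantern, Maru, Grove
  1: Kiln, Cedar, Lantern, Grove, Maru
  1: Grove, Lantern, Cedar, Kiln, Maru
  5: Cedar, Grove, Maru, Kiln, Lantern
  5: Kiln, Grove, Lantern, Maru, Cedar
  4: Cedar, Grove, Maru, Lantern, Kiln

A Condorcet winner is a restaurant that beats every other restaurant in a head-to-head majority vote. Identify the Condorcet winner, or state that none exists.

Head-to-head results (25 friends):
Cedar–Kiln: Cedar 17–8.
Cedar vs Maru: Cedar wins 15–10.
Cedar vs Lantern: Cedar, 14–11.
Cedar–Grove: Cedar 16–9.
Kiln vs Maru: Kiln wins 13–12.
Kiln–Lantern: Kiln 15–10.
Kiln vs Grove: Grove, 13–12.
Maru vs Lantern: Lantern, 16–9.
Maru–Grove: Grove 19–6.
Lantern vs Grove: Grove wins 15–10.
Only Cedar has no losses; Cedar is the Condorcet winner.

Cedar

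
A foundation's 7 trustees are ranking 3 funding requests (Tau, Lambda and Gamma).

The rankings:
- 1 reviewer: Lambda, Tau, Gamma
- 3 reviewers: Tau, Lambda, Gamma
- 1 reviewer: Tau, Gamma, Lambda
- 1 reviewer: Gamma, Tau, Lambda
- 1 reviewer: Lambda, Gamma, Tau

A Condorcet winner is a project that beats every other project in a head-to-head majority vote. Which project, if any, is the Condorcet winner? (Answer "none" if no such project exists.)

Tau

Pairwise majorities:
Tau vs Lambda: Tau wins 5–2.
Tau vs Gamma: Tau, 5–2.
Lambda vs Gamma: Lambda, 5–2.
Tau wins every pairwise contest, so Tau is the Condorcet winner.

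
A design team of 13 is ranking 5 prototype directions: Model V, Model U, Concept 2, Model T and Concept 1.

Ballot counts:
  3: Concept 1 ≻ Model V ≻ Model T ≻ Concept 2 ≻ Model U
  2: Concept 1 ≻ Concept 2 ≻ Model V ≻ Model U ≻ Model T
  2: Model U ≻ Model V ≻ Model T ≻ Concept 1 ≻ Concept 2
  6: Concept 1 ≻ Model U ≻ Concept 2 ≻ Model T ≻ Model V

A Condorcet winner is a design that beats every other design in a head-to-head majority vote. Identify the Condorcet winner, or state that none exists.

Pairwise majorities:
Model V vs Model U: 5 to 8, Model U.
Model V vs Concept 2: Concept 2 wins 8–5.
Model V vs Model T: 3+2+2 = 7 for Model V, 6 for Model T — Model V by 7–6.
Model V vs Concept 1: Concept 1 wins 11–2.
Model U–Concept 2: Model U 8–5.
Model U–Model T: Model U 10–3.
Model U vs Concept 1: Model U preferred on 2 ballots; Concept 1 wins 11–2.
Concept 2 vs Model T: 2+6 = 8 for Concept 2, 5 for Model T — Concept 2 by 8–5.
Concept 2 vs Concept 1: 0 for Concept 2, 13 for Concept 1 — Concept 1 by 13–0.
Model T vs Concept 1: Model T preferred on 2 ballots; Concept 1 wins 11–2.
Concept 1 wins every pairwise contest, so Concept 1 is the Condorcet winner.

Concept 1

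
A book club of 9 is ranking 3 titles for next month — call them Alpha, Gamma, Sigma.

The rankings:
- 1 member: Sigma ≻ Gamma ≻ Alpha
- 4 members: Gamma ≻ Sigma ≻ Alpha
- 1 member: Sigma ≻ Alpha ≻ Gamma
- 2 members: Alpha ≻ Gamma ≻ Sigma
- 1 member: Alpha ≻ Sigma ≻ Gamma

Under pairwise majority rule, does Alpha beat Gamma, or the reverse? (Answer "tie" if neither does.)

Ballots ranking Alpha above Gamma: 1 + 2 + 1 = 4.
Ballots ranking Gamma above Alpha: 9 − 4 = 5.
Gamma wins the head-to-head 5–4.

Gamma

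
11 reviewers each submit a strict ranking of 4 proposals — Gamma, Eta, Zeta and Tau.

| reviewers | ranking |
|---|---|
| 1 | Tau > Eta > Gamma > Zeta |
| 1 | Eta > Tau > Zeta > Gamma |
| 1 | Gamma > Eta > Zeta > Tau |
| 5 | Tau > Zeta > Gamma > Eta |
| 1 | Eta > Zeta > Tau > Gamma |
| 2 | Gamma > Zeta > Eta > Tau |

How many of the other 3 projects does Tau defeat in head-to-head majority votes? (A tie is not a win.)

3

Tau against each rival (11 reviewers):
Tau vs Gamma: Tau preferred on 1+1+5+1 = 8 ballots; Tau wins 8–3.
Tau–Eta: Tau 6–5.
Tau vs Zeta: Tau wins 7–4.
Tau beats Gamma, Eta, Zeta — 3 pairwise wins.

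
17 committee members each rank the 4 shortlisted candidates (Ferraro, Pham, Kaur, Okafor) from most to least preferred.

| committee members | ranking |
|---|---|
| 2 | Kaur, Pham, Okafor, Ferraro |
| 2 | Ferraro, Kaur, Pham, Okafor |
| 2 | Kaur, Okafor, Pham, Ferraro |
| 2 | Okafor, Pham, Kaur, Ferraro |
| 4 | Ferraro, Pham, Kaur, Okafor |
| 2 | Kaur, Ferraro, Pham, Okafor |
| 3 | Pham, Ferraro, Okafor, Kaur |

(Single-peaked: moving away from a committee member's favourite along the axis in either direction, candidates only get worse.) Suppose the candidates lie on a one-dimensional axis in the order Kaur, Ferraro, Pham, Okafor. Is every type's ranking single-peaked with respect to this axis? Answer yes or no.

no

Axis positions: Kaur=1, Ferraro=2, Pham=3, Okafor=4.
Type 1: ranking walks positions 1-3-4-2; Pham is ranked above Ferraro even though Ferraro lies between Pham and the peak Kaur on the axis — preferences dip and rise again. Not single-peaked.
Type 2 (peak Ferraro at position 2): ranking walks positions 2-1-3-4, expanding outward from the peak — single-peaked.
Type 3: ranking walks positions 1-4-3-2; Okafor is ranked above Ferraro even though Ferraro lies between Okafor and the peak Kaur on the axis — preferences dip and rise again. Not single-peaked.
Type 4: ranking walks positions 4-3-1-2; Kaur is ranked above Ferraro even though Ferraro lies between Kaur and the peak Okafor on the axis — preferences dip and rise again. Not single-peaked.
Type 5 (peak Ferraro at position 2): ranking walks positions 2-3-1-4, expanding outward from the peak — single-peaked.
Type 6 (peak Kaur at position 1): ranking walks positions 1-2-3-4, expanding outward from the peak — single-peaked.
Type 7 (peak Pham at position 3): ranking walks positions 3-2-4-1, expanding outward from the peak — single-peaked.
Type 1 violates single-peakedness, so the profile is not single-peaked on this axis.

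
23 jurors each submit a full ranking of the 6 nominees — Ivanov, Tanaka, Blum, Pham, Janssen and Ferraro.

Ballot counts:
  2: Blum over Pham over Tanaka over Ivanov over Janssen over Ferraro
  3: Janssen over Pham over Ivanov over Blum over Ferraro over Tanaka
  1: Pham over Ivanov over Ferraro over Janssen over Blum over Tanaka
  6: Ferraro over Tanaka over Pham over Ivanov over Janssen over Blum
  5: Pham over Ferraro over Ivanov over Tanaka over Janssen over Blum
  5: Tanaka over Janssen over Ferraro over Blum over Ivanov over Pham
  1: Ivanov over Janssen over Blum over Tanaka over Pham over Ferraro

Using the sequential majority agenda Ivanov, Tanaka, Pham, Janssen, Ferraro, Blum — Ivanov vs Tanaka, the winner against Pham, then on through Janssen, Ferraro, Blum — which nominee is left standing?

Round 1: Ivanov vs Tanaka — 10–13, Tanaka advances.
Round 2: Tanaka vs Pham — 12–11, Tanaka advances.
Round 3: Tanaka vs Janssen — 18–5, Tanaka advances.
Round 4: Tanaka vs Ferraro — 8–15, Ferraro advances.
Round 5: Ferraro vs Blum — 17–6, Ferraro advances.
Ferraro survives the agenda.

Ferraro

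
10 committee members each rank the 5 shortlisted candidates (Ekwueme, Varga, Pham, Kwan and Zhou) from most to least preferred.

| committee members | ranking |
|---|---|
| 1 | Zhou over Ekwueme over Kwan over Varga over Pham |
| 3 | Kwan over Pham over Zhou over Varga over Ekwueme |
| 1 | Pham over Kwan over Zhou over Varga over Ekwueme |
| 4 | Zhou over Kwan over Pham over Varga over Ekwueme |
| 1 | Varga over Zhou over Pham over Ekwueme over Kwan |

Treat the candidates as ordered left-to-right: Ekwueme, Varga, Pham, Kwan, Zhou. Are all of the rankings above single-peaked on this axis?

Axis positions: Ekwueme=1, Varga=2, Pham=3, Kwan=4, Zhou=5.
Cluster 1: ranking walks positions 5-1-4-2-3; Ekwueme is ranked above Kwan even though Kwan lies between Ekwueme and the peak Zhou on the axis — preferences dip and rise again. Not single-peaked.
Cluster 2 (peak Kwan at position 4): ranking walks positions 4-3-5-2-1, expanding outward from the peak — single-peaked.
Cluster 3 (peak Pham at position 3): ranking walks positions 3-4-5-2-1, expanding outward from the peak — single-peaked.
Cluster 4 (peak Zhou at position 5): ranking walks positions 5-4-3-2-1, expanding outward from the peak — single-peaked.
Cluster 5: ranking walks positions 2-5-3-1-4; Zhou is ranked above Pham even though Pham lies between Zhou and the peak Varga on the axis — preferences dip and rise again. Not single-peaked.
Cluster 1 violates single-peakedness, so the profile is not single-peaked on this axis.

no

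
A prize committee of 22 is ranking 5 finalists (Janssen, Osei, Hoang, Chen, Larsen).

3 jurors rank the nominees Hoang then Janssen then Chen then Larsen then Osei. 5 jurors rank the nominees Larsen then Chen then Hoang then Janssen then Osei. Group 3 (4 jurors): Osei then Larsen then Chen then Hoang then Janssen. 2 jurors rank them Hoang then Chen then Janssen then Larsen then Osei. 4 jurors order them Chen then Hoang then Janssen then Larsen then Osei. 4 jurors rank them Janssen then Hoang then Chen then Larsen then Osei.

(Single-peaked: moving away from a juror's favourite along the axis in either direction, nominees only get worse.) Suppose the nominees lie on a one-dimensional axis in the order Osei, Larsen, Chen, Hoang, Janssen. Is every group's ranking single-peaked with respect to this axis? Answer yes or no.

yes

Axis positions: Osei=1, Larsen=2, Chen=3, Hoang=4, Janssen=5.
Group 1 (peak Hoang at position 4): ranking walks positions 4-5-3-2-1, expanding outward from the peak — single-peaked.
Group 2 (peak Larsen at position 2): ranking walks positions 2-3-4-5-1, expanding outward from the peak — single-peaked.
Group 3 (peak Osei at position 1): ranking walks positions 1-2-3-4-5, expanding outward from the peak — single-peaked.
Group 4 (peak Hoang at position 4): ranking walks positions 4-3-5-2-1, expanding outward from the peak — single-peaked.
Group 5 (peak Chen at position 3): ranking walks positions 3-4-5-2-1, expanding outward from the peak — single-peaked.
Group 6 (peak Janssen at position 5): ranking walks positions 5-4-3-2-1, expanding outward from the peak — single-peaked.
Every ranking is single-peaked on this axis.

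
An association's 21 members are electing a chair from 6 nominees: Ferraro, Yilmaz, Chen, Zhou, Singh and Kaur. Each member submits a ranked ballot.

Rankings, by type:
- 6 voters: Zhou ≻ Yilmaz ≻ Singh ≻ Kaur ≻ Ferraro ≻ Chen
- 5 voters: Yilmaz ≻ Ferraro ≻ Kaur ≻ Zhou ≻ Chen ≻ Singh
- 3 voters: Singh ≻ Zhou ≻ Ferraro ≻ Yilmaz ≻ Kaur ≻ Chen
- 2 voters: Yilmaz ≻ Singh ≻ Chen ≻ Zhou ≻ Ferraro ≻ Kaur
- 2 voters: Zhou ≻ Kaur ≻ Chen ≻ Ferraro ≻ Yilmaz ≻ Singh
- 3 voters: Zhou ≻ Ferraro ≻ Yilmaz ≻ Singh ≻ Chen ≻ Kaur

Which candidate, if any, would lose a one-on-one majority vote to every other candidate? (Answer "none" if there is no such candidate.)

Head-to-head results (21 voters):
Ferraro vs Yilmaz: 8 to 13, Yilmaz.
Ferraro vs Chen: Ferraro, 17–4.
Ferraro vs Zhou: 5 for Ferraro, 16 for Zhou — Zhou by 16–5.
Ferraro vs Singh: Singh, 11–10.
Ferraro vs Kaur: Ferraro preferred on 5+3+2+3 = 13 ballots; Ferraro wins 13–8.
Yilmaz vs Chen: Yilmaz wins 19–2.
Yilmaz vs Zhou: 7 to 14, Zhou.
Yilmaz vs Singh: 6+5+2+2+3 = 18 for Yilmaz, 3 for Singh — Yilmaz by 18–3.
Yilmaz vs Kaur: 6+5+3+2+3 = 19 for Yilmaz, 2 for Kaur — Yilmaz by 19–2.
Chen–Zhou: Zhou 19–2.
Chen vs Singh: Singh, 14–7.
Chen vs Kaur: 2+3 = 5 for Chen, 16 for Kaur — Kaur by 16–5.
Zhou vs Singh: Zhou preferred on 6+5+2+3 = 16 ballots; Zhou wins 16–5.
Zhou vs Kaur: Zhou, 16–5.
Singh–Kaur: Singh 14–7.
Only Chen has no wins; Chen is the Condorcet loser.

Chen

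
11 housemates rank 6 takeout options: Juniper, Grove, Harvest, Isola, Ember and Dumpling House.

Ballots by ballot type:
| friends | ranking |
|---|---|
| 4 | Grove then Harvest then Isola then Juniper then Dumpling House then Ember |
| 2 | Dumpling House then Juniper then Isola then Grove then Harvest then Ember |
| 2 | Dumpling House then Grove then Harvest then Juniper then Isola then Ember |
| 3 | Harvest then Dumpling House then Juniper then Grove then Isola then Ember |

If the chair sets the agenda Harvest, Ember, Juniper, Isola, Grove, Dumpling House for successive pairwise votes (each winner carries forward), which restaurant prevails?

Dumpling House

Round 1: Harvest vs Ember — 11–0, Harvest advances.
Round 2: Harvest vs Juniper — 9–2, Harvest advances.
Round 3: Harvest vs Isola — 9–2, Harvest advances.
Round 4: Harvest vs Grove — 3–8, Grove advances.
Round 5: Grove vs Dumpling House — 4–7, Dumpling House advances.
Dumpling House survives the agenda.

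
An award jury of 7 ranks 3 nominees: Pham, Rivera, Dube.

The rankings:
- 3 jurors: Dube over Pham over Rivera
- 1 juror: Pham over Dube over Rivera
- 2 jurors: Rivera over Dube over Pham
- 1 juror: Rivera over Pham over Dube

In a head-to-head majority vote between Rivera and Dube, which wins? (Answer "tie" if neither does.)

Dube

Ballots ranking Rivera above Dube: 2 + 1 = 3.
Ballots ranking Dube above Rivera: 7 − 3 = 4.
Dube wins the head-to-head 4–3.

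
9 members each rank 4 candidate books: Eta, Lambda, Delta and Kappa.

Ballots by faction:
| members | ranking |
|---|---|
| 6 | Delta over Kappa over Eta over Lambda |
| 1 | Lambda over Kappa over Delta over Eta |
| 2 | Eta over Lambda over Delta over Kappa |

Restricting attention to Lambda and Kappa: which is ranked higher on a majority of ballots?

Kappa

Ballots ranking Lambda above Kappa: 1 + 2 = 3.
Ballots ranking Kappa above Lambda: 9 − 3 = 6.
Kappa wins the head-to-head 6–3.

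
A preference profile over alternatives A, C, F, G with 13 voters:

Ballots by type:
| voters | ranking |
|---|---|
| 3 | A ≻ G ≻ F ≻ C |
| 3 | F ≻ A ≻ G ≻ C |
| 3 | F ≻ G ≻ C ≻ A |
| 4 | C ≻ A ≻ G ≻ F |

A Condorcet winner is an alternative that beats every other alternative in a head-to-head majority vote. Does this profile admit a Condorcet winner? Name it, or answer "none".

Check each pair by majority over 13 ballots:
A–C: C 7–6.
A vs F: A wins 7–6.
A vs G: A, 10–3.
C–F: F 9–4.
C–G: G 9–4.
F vs G: G, 7–6.
Each alternative drops at least one matchup (A loses to C; C loses to F; F loses to A; G loses to A); the cycle A beats F beats C beats A rules out a Condorcet winner.

none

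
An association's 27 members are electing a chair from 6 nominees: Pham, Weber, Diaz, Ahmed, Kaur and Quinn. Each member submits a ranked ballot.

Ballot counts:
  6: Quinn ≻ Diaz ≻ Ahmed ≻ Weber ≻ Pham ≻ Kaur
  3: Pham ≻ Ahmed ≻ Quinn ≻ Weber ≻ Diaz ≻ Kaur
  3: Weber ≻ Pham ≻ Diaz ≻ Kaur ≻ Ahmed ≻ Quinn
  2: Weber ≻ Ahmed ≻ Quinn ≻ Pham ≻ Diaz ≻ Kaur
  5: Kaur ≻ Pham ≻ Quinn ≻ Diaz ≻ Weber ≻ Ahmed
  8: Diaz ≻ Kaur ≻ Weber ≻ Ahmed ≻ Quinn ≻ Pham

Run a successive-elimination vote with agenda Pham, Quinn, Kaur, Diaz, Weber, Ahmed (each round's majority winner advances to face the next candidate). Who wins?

Round 1: Pham vs Quinn — 11–16, Quinn advances.
Round 2: Quinn vs Kaur — 11–16, Kaur advances.
Round 3: Kaur vs Diaz — 5–22, Diaz advances.
Round 4: Diaz vs Weber — 19–8, Diaz advances.
Round 5: Diaz vs Ahmed — 22–5, Diaz advances.
The agenda winner is Diaz.

Diaz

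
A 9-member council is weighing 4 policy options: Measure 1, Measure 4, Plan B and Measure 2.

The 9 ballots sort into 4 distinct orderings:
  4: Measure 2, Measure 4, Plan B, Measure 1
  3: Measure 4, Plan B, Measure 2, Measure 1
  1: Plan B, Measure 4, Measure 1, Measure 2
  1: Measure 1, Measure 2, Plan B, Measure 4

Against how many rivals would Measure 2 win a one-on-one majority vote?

3

Measure 2 against each rival (9 council members):
Measure 2–Measure 1: Measure 2 7–2.
Measure 2–Measure 4: Measure 2 5–4.
Measure 2 vs Plan B: Measure 2 preferred on 4+1 = 5 ballots; Measure 2 wins 5–4.
Measure 2 beats Measure 1, Measure 4, Plan B — 3 pairwise wins.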